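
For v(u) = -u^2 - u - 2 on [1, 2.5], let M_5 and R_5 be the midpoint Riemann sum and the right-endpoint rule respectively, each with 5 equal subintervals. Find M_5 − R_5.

M_5 = -10.48875.
R_5 = -11.535.
M_5 − R_5 = 1.04625.

1.04625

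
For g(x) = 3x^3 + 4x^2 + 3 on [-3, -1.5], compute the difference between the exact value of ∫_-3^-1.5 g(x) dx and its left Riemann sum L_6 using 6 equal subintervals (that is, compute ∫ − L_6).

Exact integral: ∫_-3^-1.5 g(x) dx = -20.953125.
L_6 = -26.69140625.
Error = -20.953125 − (-26.69140625) = 5.73828125.

5.73828125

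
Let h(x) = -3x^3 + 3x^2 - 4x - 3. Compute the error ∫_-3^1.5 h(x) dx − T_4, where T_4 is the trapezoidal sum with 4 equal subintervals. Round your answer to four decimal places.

Exact integral: ∫_-3^1.5 h(x) dx = 87.328125.
T_4 ≈ 96.583008.
Error ≈ 87.328125 − 96.583008 ≈ -9.2549.

-9.2549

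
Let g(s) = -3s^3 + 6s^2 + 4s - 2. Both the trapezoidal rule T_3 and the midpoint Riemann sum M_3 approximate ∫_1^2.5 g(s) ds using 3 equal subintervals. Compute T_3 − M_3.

-0.9140625

T_3 = 7.59375.
M_3 = 8.5078125.
T_3 − M_3 = -0.9140625.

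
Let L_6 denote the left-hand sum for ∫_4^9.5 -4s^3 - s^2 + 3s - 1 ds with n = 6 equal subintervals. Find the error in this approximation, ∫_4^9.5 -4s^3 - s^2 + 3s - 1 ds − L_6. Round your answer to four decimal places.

Exact integral: ∫_4^9.5 f(s) ds ≈ -8047.645833.
L_6 ≈ -6629.817130.
Error ≈ -8047.645833 − (-6629.817130) ≈ -1417.8287.

-1417.8287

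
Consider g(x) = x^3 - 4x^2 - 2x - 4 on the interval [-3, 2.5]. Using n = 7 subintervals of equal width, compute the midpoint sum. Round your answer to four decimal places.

-85.2237

Δx = (2.5 − (-3))/7 = 11/14.
Midpoints: -73/28, -51/28, -29/28, -0.25, 15/28, 37/28, 59/28.
g(-73/28) = -959209/21952, g(-51/28) = -431803/21952, g(-29/28) = -160917/21952, g(-0.25) = -3.765625, g(15/28) = -133153/21952, g(37/28) = -248499/21952, g(59/28) = -364813/21952.
Sum = Δx · [g(-73/28) + g(-51/28) + g(-29/28) + ...].
Sum ≈ -85.2237.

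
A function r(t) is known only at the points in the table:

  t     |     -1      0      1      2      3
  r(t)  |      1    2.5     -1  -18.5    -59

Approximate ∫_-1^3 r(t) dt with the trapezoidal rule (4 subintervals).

Δt = 1.
T_4 = (1/2)·[1 + 2·2.5 + 2·(-1) + 2·(-18.5) + (-59)] = -46.

-46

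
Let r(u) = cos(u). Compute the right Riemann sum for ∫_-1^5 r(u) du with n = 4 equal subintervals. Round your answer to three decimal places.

Δu = (5 − (-1))/4 = 1.5.
Right endpoints: 0.5, 2, 3.5, 5.
r(0.5) ≈ 0.878, r(2) ≈ -0.416, r(3.5) ≈ -0.936, r(5) ≈ 0.284.
Sum = Δu · [r(0.5) + r(2) + r(3.5) + r(5)].
Sum ≈ -0.287.

-0.287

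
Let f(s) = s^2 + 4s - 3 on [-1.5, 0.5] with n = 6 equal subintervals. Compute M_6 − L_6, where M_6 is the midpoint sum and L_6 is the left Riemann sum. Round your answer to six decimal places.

M_6 ≈ -8.85185185.
L_6 ≈ -9.79629630.
M_6 − L_6 ≈ 0.944444.

0.944444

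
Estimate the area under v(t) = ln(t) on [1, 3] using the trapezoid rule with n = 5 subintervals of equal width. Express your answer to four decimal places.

Δt = (3 − 1)/5 = 0.4.
v(1) ≈ 0.0000, v(1.4) ≈ 0.3365, v(1.8) ≈ 0.5878, v(2.2) ≈ 0.7885, v(2.6) ≈ 0.9555, v(3) ≈ 1.0986.
T_5 = (Δt/2)·[v(t_0) + 2v(t_1) + ... + 2v(t_{4}) + v(t_5)].
Sum ≈ 1.2870.

1.2870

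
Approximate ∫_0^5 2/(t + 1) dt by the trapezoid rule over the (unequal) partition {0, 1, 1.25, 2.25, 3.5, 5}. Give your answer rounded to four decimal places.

Subinterval widths: 1, 0.25, 1, 1.25, 1.5.
f(0) = 2, f(1) = 1, f(1.25) = 8/9, f(2.25) = 8/13, f(3.5) = 4/9, f(5) = 1/3.
On each subinterval the trapezoid contributes (Δt_i/2)·[f(t_{i-1}) + f(t_i)].
Sum ≈ 3.7340.

3.7340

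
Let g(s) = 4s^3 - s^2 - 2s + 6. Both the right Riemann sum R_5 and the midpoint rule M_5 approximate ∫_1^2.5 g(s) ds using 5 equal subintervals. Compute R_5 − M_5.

8.2125

R_5 = 44.925.
M_5 = 36.7125.
R_5 − M_5 = 8.2125.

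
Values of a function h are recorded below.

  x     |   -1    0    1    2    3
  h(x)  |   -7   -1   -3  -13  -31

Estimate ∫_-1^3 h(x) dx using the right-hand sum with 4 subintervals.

Δx = 1.
Sum = 1·[(-1) + (-3) + (-13) + (-31)] = -48.

-48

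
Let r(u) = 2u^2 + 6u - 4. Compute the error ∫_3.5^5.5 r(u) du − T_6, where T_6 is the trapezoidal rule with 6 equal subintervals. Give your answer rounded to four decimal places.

Exact integral: ∫_3.5^5.5 r(u) du ≈ 128.333333.
T_6 ≈ 128.407407.
Error ≈ 128.333333 − 128.407407 ≈ -0.0741.

-0.0741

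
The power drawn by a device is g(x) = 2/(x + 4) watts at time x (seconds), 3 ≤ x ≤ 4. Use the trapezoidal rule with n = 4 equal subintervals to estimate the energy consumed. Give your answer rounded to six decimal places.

Δx = (4 − 3)/4 = 0.25.
g(3) = 2/7, g(3.25) = 8/29, g(3.5) = 4/15, g(3.75) = 8/31, g(4) = 0.25.
T_4 = (Δx/2)·[g(x_0) + 2g(x_1) + 2g(x_2) + 2g(x_3) + g(x_4)].
Sum ≈ 0.267113.

0.267113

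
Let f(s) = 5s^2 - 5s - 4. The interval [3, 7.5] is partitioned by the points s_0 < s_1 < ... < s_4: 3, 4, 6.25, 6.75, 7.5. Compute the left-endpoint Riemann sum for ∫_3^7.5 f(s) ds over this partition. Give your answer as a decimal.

Subinterval widths: 1, 2.25, 0.5, 0.75.
Left endpoints: 3, 4, 6.25, 6.75.
f(3) = 26, f(4) = 56, f(6.25) = 160.0625, f(6.75) = 190.0625.
Sum = Σ Δs_i · f(s_i).
Sum = 374.578125.

374.578125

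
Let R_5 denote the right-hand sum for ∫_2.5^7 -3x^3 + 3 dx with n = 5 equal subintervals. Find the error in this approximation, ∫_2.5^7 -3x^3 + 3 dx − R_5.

Exact integral: ∫_2.5^7 f(x) dx = -1757.953125.
R_5 = -2225.88.
Error = -1757.953125 − (-2225.88) = 467.926875.

467.926875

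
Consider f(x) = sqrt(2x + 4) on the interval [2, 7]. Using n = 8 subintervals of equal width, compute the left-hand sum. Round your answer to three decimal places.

Δx = (7 − 2)/8 = 0.625.
Left endpoints: 2, 2.625, 3.25, 3.875, 4.5, 5.125, 5.75, 6.375.
f(2) ≈ 2.828, f(2.625) ≈ 3.041, f(3.25) ≈ 3.240, f(3.875) ≈ 3.428, f(4.5) ≈ 3.606, f(5.125) ≈ 3.775, f(5.75) ≈ 3.937, f(6.375) ≈ 4.093.
Sum = Δx · [f(2) + f(2.625) + f(3.25) + ...].
Sum ≈ 17.468.

17.468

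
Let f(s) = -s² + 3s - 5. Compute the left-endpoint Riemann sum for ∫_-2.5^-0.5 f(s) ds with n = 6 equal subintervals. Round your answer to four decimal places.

-26.2037

Δs = (-0.5 − (-2.5))/6 = 1/3.
Left endpoints: -2.5, -13/6, -11/6, -1.5, -7/6, -5/6.
f(-2.5) = -18.75, f(-13/6) = -583/36, f(-11/6) = -499/36, f(-1.5) = -11.75, f(-7/6) = -355/36, f(-5/6) = -295/36.
Sum = Δs · [f(-2.5) + f(-13/6) + f(-11/6) + ...].
Sum ≈ -26.2037.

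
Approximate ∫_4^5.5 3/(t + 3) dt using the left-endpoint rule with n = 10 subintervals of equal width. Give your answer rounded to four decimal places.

0.5882

Δt = (5.5 − 4)/10 = 0.15.
Left endpoints: 4, 4.15, 4.3, 4.45, 4.6, 4.75, 4.9, 5.05, 5.2, 5.35.
f(4) = 3/7, f(4.15) = 60/143, f(4.3) = 30/73, f(4.45) = 60/149, f(4.6) = 15/38, f(4.75) = 12/31, f(4.9) = 30/79, f(5.05) = 60/161, f(5.2) = 15/41, f(5.35) = 60/167.
Sum = Δt · [f(4) + f(4.15) + f(4.3) + ...].
Sum ≈ 0.5882.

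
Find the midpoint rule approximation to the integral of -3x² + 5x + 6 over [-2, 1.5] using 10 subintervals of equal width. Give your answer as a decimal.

5.3571875

Δx = (1.5 − (-2))/10 = 0.35.
Midpoints: -1.825, -1.475, -1.125, -0.775, -0.425, -0.075, 0.275, 0.625, 0.975, 1.325.
f(-1.825) = -13.116875, f(-1.475) = -7.901875, f(-1.125) = -3.421875, f(-0.775) = 0.323125, f(-0.425) = 3.333125, f(-0.075) = 5.608125, f(0.275) = 7.148125, f(0.625) = 7.953125, f(0.975) = 8.023125, f(1.325) = 7.358125.
Sum = Δx · [f(-1.825) + f(-1.475) + f(-1.125) + ...].
Sum = 5.3571875.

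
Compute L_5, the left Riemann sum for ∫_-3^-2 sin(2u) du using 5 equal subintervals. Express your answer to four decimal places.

Δu = (-2 − (-3))/5 = 0.2.
Left endpoints: -3, -2.8, -2.6, -2.4, -2.2.
f(-3) ≈ 0.2794, f(-2.8) ≈ 0.6313, f(-2.6) ≈ 0.8835, f(-2.4) ≈ 0.9962, f(-2.2) ≈ 0.9516.
Sum = Δu · [f(-3) + f(-2.8) + f(-2.6) + f(-2.4) + f(-2.2)].
Sum ≈ 0.7484.

0.7484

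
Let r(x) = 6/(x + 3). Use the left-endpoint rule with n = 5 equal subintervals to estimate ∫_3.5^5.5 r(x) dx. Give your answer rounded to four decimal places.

1.6538

Δx = (5.5 − 3.5)/5 = 0.4.
Left endpoints: 3.5, 3.9, 4.3, 4.7, 5.1.
r(3.5) = 12/13, r(3.9) = 20/23, r(4.3) = 60/73, r(4.7) = 60/77, r(5.1) = 20/27.
Sum = Δx · [r(3.5) + r(3.9) + r(4.3) + r(4.7) + r(5.1)].
Sum ≈ 1.6538.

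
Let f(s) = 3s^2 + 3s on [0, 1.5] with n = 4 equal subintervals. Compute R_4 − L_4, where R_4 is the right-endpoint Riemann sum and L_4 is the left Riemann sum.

4.21875

R_4 = 8.96484375.
L_4 = 4.74609375.
R_4 − L_4 = 4.21875.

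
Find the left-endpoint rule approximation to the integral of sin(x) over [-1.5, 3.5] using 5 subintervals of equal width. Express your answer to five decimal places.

Δx = (3.5 − (-1.5))/5 = 1.
Left endpoints: -1.5, -0.5, 0.5, 1.5, 2.5.
f(-1.5) ≈ -0.99749, f(-0.5) ≈ -0.47943, f(0.5) ≈ 0.47943, f(1.5) ≈ 0.99749, f(2.5) ≈ 0.59847.
Sum = Δx · [f(-1.5) + f(-0.5) + f(0.5) + f(1.5) + f(2.5)].
Sum ≈ 0.59847.

0.59847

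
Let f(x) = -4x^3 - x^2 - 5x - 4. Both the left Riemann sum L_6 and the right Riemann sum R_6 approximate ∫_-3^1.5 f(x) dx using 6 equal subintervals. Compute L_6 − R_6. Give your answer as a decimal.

L_6 = 119.53125.
R_6 = 16.59375.
L_6 − R_6 = 102.9375.

102.9375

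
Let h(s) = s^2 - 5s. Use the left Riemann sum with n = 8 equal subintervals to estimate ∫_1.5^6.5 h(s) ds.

-13.9453125

Δs = (6.5 − 1.5)/8 = 0.625.
Left endpoints: 1.5, 2.125, 2.75, 3.375, 4, 4.625, 5.25, 5.875.
h(1.5) = -5.25, h(2.125) = -6.109375, h(2.75) = -6.1875, h(3.375) = -5.484375, h(4) = -4, h(4.625) = -1.734375, h(5.25) = 1.3125, h(5.875) = 5.140625.
Sum = Δs · [h(1.5) + h(2.125) + h(2.75) + ...].
Sum = -13.9453125.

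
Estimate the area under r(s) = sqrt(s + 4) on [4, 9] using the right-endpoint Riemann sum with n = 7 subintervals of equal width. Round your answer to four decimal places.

Δs = (9 − 4)/7 = 5/7.
Right endpoints: 33/7, 38/7, 43/7, 48/7, 53/7, 58/7, 9.
r(33/7) ≈ 2.9520, r(38/7) ≈ 3.0706, r(43/7) ≈ 3.1848, r(48/7) ≈ 3.2950, r(53/7) ≈ 3.4017, r(58/7) ≈ 3.5051, r(9) ≈ 3.6056.
Sum = Δs · [r(33/7) + r(38/7) + r(43/7) + ...].
Sum ≈ 16.4391.

16.4391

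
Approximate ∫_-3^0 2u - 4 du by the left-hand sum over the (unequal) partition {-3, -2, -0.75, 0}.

Subinterval widths: 1, 1.25, 0.75.
Left endpoints: -3, -2, -0.75.
f(-3) = -10, f(-2) = -8, f(-0.75) = -5.5.
Sum = Σ Δu_i · f(u_i).
Sum = -24.125.

-24.125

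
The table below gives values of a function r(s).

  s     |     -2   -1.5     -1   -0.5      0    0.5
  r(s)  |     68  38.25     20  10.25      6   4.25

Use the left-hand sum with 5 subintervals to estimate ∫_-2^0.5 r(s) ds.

71.25

Δs = 0.5.
Sum = 0.5·[68 + 38.25 + 20 + 10.25 + 6] = 71.25.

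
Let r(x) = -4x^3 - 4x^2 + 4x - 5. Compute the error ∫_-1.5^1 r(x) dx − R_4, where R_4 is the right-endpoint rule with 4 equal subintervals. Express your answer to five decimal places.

0.94401

Exact integral: ∫_-1.5^1 r(x) dx ≈ -16.7708333.
R_4 = -17.71484375.
Error ≈ -16.7708333 − (-17.71484375) ≈ 0.94401.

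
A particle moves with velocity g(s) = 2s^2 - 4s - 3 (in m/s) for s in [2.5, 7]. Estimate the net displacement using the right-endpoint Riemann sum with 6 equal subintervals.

Δs = (7 − 2.5)/6 = 0.75.
Right endpoints: 3.25, 4, 4.75, 5.5, 6.25, 7.
g(3.25) = 5.125, g(4) = 13, g(4.75) = 23.125, g(5.5) = 35.5, g(6.25) = 50.125, g(7) = 67.
Sum = Δs · [g(3.25) + g(4) + g(4.75) + ...].
Sum = 145.40625.

145.40625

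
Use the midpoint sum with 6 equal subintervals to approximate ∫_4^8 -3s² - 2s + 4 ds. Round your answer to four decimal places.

-479.5556

Δs = (8 − 4)/6 = 2/3.
Midpoints: 13/3, 5, 17/3, 19/3, 7, 23/3.
f(13/3) = -61, f(5) = -81, f(17/3) = -311/3, f(19/3) = -129, f(7) = -157, f(23/3) = -563/3.
Sum = Δs · [f(13/3) + f(5) + f(17/3) + ...].
Sum ≈ -479.5556.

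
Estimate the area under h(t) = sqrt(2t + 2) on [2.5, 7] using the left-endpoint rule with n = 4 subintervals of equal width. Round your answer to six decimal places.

Δt = (7 − 2.5)/4 = 1.125.
Left endpoints: 2.5, 3.625, 4.75, 5.875.
h(2.5) ≈ 2.645751, h(3.625) ≈ 3.041381, h(4.75) ≈ 3.391165, h(5.875) ≈ 3.708099.
Sum = Δt · [h(2.5) + h(3.625) + h(4.75) + h(5.875)].
Sum ≈ 14.384696.

14.384696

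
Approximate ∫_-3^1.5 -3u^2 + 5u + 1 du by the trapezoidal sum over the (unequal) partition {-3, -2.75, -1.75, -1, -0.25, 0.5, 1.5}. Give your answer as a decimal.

-44.390625

Subinterval widths: 0.25, 1, 0.75, 0.75, 0.75, 1.
f(-3) = -41, f(-2.75) = -35.4375, f(-1.75) = -16.9375, f(-1) = -7, f(-0.25) = -0.4375, f(0.5) = 2.75, f(1.5) = 1.75.
On each subinterval the trapezoid contributes (Δu_i/2)·[f(u_{i-1}) + f(u_i)].
Sum = -44.390625.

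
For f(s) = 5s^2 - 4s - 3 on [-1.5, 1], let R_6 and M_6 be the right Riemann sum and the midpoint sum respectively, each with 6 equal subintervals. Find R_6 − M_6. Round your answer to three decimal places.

R_6 ≈ -0.73206.
M_6 ≈ 2.11082.
R_6 − M_6 ≈ -2.843.

-2.843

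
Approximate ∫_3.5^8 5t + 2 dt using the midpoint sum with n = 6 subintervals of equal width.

Δt = (8 − 3.5)/6 = 0.75.
Midpoints: 3.875, 4.625, 5.375, 6.125, 6.875, 7.625.
f(3.875) = 21.375, f(4.625) = 25.125, f(5.375) = 28.875, f(6.125) = 32.625, f(6.875) = 36.375, f(7.625) = 40.125.
Sum = Δt · [f(3.875) + f(4.625) + f(5.375) + ...].
Sum = 138.375.

138.375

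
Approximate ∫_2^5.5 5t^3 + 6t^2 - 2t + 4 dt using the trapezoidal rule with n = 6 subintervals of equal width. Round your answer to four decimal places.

Δt = (5.5 − 2)/6 = 7/12.
f(2) = 64, f(31/12) = 216131/1728, f(19/6) = 46787/216, f(3.75) = 344.546875, f(13/3) = 13901/27, f(59/12) = 1267447/1728, f(5.5) = 1006.375.
T_6 = (Δt/2)·[f(t_0) + 2f(t_1) + ... + 2f(t_{5}) + f(t_6)].
Sum ≈ 1440.6845.

1440.6845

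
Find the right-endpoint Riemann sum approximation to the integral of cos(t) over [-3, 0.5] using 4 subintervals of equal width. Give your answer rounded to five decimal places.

1.39750

Δt = (0.5 − (-3))/4 = 0.875.
Right endpoints: -2.125, -1.25, -0.375, 0.5.
f(-2.125) ≈ -0.52627, f(-1.25) ≈ 0.31532, f(-0.375) ≈ 0.93051, f(0.5) ≈ 0.87758.
Sum = Δt · [f(-2.125) + f(-1.25) + f(-0.375) + f(0.5)].
Sum ≈ 1.39750.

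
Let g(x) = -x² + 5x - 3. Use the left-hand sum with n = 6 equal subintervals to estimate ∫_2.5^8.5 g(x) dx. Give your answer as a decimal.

Δx = (8.5 − 2.5)/6 = 1.
Left endpoints: 2.5, 3.5, 4.5, 5.5, 6.5, 7.5.
g(2.5) = 3.25, g(3.5) = 2.25, g(4.5) = -0.75, g(5.5) = -5.75, g(6.5) = -12.75, g(7.5) = -21.75.
Sum = Δx · [g(2.5) + g(3.5) + g(4.5) + ...].
Sum = -35.5.

-35.5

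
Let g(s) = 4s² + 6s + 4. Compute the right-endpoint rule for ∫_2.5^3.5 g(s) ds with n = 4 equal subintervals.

62.125

Δs = (3.5 − 2.5)/4 = 0.25.
Right endpoints: 2.75, 3, 3.25, 3.5.
g(2.75) = 50.75, g(3) = 58, g(3.25) = 65.75, g(3.5) = 74.
Sum = Δs · [g(2.75) + g(3) + g(3.25) + g(3.5)].
Sum = 62.125.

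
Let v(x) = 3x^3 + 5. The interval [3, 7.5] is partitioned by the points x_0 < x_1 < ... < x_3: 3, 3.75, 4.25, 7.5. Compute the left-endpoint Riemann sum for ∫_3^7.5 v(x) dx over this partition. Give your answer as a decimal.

910.81640625

Subinterval widths: 0.75, 0.5, 3.25.
Left endpoints: 3, 3.75, 4.25.
v(3) = 86, v(3.75) = 163.203125, v(4.25) = 235.296875.
Sum = Σ Δx_i · v(x_i).
Sum = 910.81640625.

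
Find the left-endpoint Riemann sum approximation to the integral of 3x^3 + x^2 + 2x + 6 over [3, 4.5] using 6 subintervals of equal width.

Δx = (4.5 − 3)/6 = 0.25.
Left endpoints: 3, 3.25, 3.5, 3.75, 4, 4.25.
f(3) = 102, f(3.25) = 126.046875, f(3.5) = 153.875, f(3.75) = 185.765625, f(4) = 222, f(4.25) = 262.859375.
Sum = Δx · [f(3) + f(3.25) + f(3.5) + ...].
Sum = 263.13671875.

263.13671875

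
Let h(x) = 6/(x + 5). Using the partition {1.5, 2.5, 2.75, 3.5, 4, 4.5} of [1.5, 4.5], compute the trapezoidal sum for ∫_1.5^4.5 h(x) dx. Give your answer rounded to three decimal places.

2.281

Subinterval widths: 1, 0.25, 0.75, 0.5, 0.5.
h(1.5) = 12/13, h(2.5) = 0.8, h(2.75) = 24/31, h(3.5) = 12/17, h(4) = 2/3, h(4.5) = 12/19.
On each subinterval the trapezoid contributes (Δx_i/2)·[h(x_{i-1}) + h(x_i)].
Sum ≈ 2.281.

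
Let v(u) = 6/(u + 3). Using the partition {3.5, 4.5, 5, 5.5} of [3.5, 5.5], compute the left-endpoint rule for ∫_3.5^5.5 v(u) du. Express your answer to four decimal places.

Subinterval widths: 1, 0.5, 0.5.
Left endpoints: 3.5, 4.5, 5.
v(3.5) = 12/13, v(4.5) = 0.8, v(5) = 0.75.
Sum = Σ Δu_i · v(u_i).
Sum ≈ 1.6981.

1.6981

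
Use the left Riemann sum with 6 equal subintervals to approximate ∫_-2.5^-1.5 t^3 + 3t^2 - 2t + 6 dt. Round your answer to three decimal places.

Δt = (-1.5 − (-2.5))/6 = 1/6.
Left endpoints: -2.5, -7/3, -13/6, -2, -11/6, -5/3.
f(-2.5) = 14.125, f(-7/3) = 386/27, f(-13/6) = 3077/216, f(-2) = 14, f(-11/6) = 2935/216, f(-5/3) = 352/27.
Sum = Δt · [f(-2.5) + f(-7/3) + f(-13/6) + ...].
Sum ≈ 13.882.

13.882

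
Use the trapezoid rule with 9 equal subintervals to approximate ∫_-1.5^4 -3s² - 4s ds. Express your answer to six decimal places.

-95.902006

Δs = (4 − (-1.5))/9 = 11/18.
f(-1.5) = -0.75, f(-8/9) = 32/27, f(-5/18) = 95/108, f(1/3) = -5/3, f(17/18) = -697/108, f(14/9) = -364/27, f(13/6) = -22.75, f(25/9) = -925/27, f(61/18) = -5185/108, f(4) = -64.
T_9 = (Δs/2)·[f(s_0) + 2f(s_1) + ... + 2f(s_{8}) + f(s_9)].
Sum ≈ -95.902006.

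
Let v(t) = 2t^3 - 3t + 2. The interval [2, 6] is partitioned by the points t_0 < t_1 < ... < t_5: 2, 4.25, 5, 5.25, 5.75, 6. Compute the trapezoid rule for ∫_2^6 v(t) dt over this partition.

638.40625

Subinterval widths: 2.25, 0.75, 0.25, 0.5, 0.25.
v(2) = 12, v(4.25) = 142.78125, v(5) = 237, v(5.25) = 275.65625, v(5.75) = 364.96875, v(6) = 416.
On each subinterval the trapezoid contributes (Δt_i/2)·[v(t_{i-1}) + v(t_i)].
Sum = 638.40625.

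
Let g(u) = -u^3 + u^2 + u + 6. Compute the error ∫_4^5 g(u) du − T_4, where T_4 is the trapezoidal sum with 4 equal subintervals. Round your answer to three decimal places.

Exact integral: ∫_4^5 g(u) du ≈ -61.41667.
T_4 = -61.546875.
Error ≈ -61.41667 − (-61.546875) ≈ 0.130.

0.130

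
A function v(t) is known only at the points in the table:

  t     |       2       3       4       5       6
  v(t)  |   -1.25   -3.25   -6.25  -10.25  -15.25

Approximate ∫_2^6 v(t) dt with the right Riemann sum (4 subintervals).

Δt = 1.
Sum = 1·[(-3.25) + (-6.25) + (-10.25) + (-15.25)] = -35.

-35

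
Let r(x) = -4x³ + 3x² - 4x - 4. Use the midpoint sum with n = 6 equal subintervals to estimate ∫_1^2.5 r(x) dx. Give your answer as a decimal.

Δx = (2.5 − 1)/6 = 0.25.
Midpoints: 1.125, 1.375, 1.625, 1.875, 2.125, 2.375.
r(1.125) = -10.3984375, r(1.375) = -14.2265625, r(1.625) = -19.7421875, r(1.875) = -27.3203125, r(2.125) = -37.3359375, r(2.375) = -50.1640625.
Sum = Δx · [r(1.125) + r(1.375) + r(1.625) + ...].
Sum = -39.796875.

-39.796875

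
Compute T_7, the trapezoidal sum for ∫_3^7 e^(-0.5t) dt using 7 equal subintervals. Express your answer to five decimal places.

0.38849

Δt = (7 − 3)/7 = 4/7.
f(3) ≈ 0.22313, f(25/7) ≈ 0.16768, f(29/7) ≈ 0.12601, f(33/7) ≈ 0.09469, f(37/7) ≈ 0.07116, f(41/7) ≈ 0.05347, f(45/7) ≈ 0.04018, f(7) ≈ 0.03020.
T_7 = (Δt/2)·[f(t_0) + 2f(t_1) + ... + 2f(t_{6}) + f(t_7)].
Sum ≈ 0.38849.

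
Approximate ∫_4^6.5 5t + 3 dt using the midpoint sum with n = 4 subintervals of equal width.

Δt = (6.5 − 4)/4 = 0.625.
Midpoints: 4.3125, 4.9375, 5.5625, 6.1875.
f(4.3125) = 24.5625, f(4.9375) = 27.6875, f(5.5625) = 30.8125, f(6.1875) = 33.9375.
Sum = Δt · [f(4.3125) + f(4.9375) + f(5.5625) + f(6.1875)].
Sum = 73.125.

73.125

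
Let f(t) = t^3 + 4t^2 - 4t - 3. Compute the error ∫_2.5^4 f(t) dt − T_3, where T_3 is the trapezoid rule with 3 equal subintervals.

-0.859375

Exact integral: ∫_2.5^4 f(t) dt = 94.734375.
T_3 = 95.59375.
Error = 94.734375 − 95.59375 = -0.859375.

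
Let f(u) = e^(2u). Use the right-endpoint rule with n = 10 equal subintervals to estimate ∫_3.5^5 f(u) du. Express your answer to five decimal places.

Δu = (5 − 3.5)/10 = 0.15.
Right endpoints: 3.65, 3.8, 3.95, 4.1, 4.25, 4.4, 4.55, 4.7, 4.85, 5.
f(3.65) ≈ 1480.29993, f(3.8) ≈ 1998.19590, f(3.95) ≈ 2697.28233, f(4.1) ≈ 3640.95031, f(4.25) ≈ 4914.76884, f(4.4) ≈ 6634.24401, f(4.55) ≈ 8955.29270, f(4.7) ≈ 12088.38073, f(4.85) ≈ 16317.60720, f(5) ≈ 22026.46579.
Sum = Δu · [f(3.65) + f(3.8) + f(3.95) + ...].
Sum ≈ 12113.02316.

12113.02316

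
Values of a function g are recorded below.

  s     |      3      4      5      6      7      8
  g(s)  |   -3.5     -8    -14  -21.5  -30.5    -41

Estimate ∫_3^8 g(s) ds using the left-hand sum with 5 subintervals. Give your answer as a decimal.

Δs = 1.
Sum = 1·[(-3.5) + (-8) + (-14) + (-21.5) + (-30.5)] = -77.5.

-77.5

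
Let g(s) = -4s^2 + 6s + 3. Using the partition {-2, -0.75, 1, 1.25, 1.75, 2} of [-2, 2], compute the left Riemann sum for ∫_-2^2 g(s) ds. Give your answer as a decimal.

Subinterval widths: 1.25, 1.75, 0.25, 0.5, 0.25.
Left endpoints: -2, -0.75, 1, 1.25, 1.75.
g(-2) = -25, g(-0.75) = -3.75, g(1) = 5, g(1.25) = 4.25, g(1.75) = 1.25.
Sum = Σ Δs_i · g(s_i).
Sum = -34.125.

-34.125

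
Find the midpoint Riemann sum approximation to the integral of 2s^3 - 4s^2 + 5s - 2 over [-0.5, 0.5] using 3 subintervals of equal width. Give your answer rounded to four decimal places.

Δs = (0.5 − (-0.5))/3 = 1/3.
Midpoints: -1/3, 0, 1/3.
f(-1/3) = -113/27, f(0) = -2, f(1/3) = -19/27.
Sum = Δs · [f(-1/3) + f(0) + f(1/3)].
Sum ≈ -2.2963.

-2.2963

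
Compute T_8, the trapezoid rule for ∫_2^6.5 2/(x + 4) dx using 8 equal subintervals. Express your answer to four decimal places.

Δx = (6.5 − 2)/8 = 0.5625.
f(2) = 1/3, f(2.5625) = 32/105, f(3.125) = 16/57, f(3.6875) = 32/123, f(4.25) = 8/33, f(4.8125) = 32/141, f(5.375) = 16/75, f(5.9375) = 32/159, f(6.5) = 4/21.
T_8 = (Δx/2)·[f(x_0) + 2f(x_1) + ... + 2f(x_{7}) + f(x_8)].
Sum ≈ 1.1202.

1.1202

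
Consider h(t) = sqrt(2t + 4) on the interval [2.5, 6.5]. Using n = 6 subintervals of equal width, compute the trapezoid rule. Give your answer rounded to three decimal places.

Δt = (6.5 − 2.5)/6 = 2/3.
h(2.5) ≈ 3.000, h(19/6) ≈ 3.215, h(23/6) ≈ 3.416, h(4.5) ≈ 3.606, h(31/6) ≈ 3.786, h(35/6) ≈ 3.958, h(6.5) ≈ 4.123.
T_6 = (Δt/2)·[h(t_0) + 2h(t_1) + ... + 2h(t_{5}) + h(t_6)].
Sum ≈ 14.361.

14.361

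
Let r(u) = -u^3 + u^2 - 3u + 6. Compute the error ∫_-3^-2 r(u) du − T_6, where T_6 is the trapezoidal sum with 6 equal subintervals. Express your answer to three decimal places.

-0.039

Exact integral: ∫_-3^-2 r(u) du ≈ 36.08333.
T_6 ≈ 36.12269.
Error ≈ 36.08333 − 36.12269 ≈ -0.039.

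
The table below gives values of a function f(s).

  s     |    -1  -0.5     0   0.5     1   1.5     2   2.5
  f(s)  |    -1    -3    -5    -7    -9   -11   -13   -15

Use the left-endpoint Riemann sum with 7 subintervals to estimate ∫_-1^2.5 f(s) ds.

Δs = 0.5.
Sum = 0.5·[(-1) + (-3) + (-5) + (-7) + (-9) + (-11) + (-13)] = -24.5.

-24.5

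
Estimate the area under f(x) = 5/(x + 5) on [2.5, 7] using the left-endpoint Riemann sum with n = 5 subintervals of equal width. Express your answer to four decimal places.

Δx = (7 − 2.5)/5 = 0.9.
Left endpoints: 2.5, 3.4, 4.3, 5.2, 6.1.
f(2.5) = 2/3, f(3.4) = 25/42, f(4.3) = 50/93, f(5.2) = 25/51, f(6.1) = 50/111.
Sum = Δx · [f(2.5) + f(3.4) + f(4.3) + f(5.2) + f(6.1)].
Sum ≈ 2.4662.

2.4662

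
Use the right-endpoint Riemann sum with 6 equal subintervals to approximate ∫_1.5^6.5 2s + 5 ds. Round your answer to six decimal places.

69.166667

Δs = (6.5 − 1.5)/6 = 5/6.
Right endpoints: 7/3, 19/6, 4, 29/6, 17/3, 6.5.
f(7/3) = 29/3, f(19/6) = 34/3, f(4) = 13, f(29/6) = 44/3, f(17/3) = 49/3, f(6.5) = 18.
Sum = Δs · [f(7/3) + f(19/6) + f(4) + ...].
Sum ≈ 69.166667.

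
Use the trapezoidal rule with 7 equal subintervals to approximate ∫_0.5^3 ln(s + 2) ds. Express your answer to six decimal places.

Δs = (3 − 0.5)/7 = 5/14.
f(0.5) ≈ 0.916291, f(6/7) ≈ 1.049822, f(17/14) ≈ 1.167605, f(11/7) ≈ 1.272966, f(27/14) ≈ 1.368276, f(16/7) ≈ 1.455287, f(37/14) ≈ 1.535330, f(3) ≈ 1.609438.
T_7 = (Δs/2)·[f(s_0) + 2f(s_1) + ... + 2f(s_{6}) + f(s_7)].
Sum ≈ 3.254339.

3.254339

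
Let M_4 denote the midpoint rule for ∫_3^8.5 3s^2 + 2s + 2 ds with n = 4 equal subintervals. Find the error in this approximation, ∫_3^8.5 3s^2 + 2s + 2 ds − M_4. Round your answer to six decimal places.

2.599609

Exact integral: ∫_3^8.5 f(s) ds = 661.375.
M_4 ≈ 658.77539062.
Error ≈ 661.375 − 658.77539062 ≈ 2.599609.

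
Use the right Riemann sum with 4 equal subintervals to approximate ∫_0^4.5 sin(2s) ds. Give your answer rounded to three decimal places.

Δs = (4.5 − 0)/4 = 1.125.
Right endpoints: 1.125, 2.25, 3.375, 4.5.
f(1.125) ≈ 0.778, f(2.25) ≈ -0.978, f(3.375) ≈ 0.450, f(4.5) ≈ 0.412.
Sum = Δs · [f(1.125) + f(2.25) + f(3.375) + f(4.5)].
Sum ≈ 0.746.

0.746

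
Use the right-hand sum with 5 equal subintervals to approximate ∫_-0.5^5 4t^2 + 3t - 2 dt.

Δt = (5 − (-0.5))/5 = 1.1.
Right endpoints: 0.6, 1.7, 2.8, 3.9, 5.
f(0.6) = 1.24, f(1.7) = 14.66, f(2.8) = 37.76, f(3.9) = 70.54, f(5) = 113.
Sum = Δt · [f(0.6) + f(1.7) + f(2.8) + f(3.9) + f(5)].
Sum = 260.92.

260.92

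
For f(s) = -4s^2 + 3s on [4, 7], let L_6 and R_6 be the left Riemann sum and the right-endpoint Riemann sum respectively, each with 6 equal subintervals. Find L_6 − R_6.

61.5

L_6 = -292.25.
R_6 = -353.75.
L_6 − R_6 = 61.5.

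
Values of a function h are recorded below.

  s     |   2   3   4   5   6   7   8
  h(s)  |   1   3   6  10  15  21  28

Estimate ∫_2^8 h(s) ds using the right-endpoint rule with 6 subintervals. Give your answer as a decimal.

Δs = 1.
Sum = 1·[3 + 6 + 10 + 15 + 21 + 28] = 83.

83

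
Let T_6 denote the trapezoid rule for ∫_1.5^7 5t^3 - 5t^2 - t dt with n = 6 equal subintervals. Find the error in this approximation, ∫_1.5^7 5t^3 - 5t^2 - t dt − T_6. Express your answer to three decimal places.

-45.252

Exact integral: ∫_1.5^7 f(t) dt ≈ 2405.50521.
T_6 ≈ 2450.75767.
Error ≈ 2405.50521 − 2450.75767 ≈ -45.252.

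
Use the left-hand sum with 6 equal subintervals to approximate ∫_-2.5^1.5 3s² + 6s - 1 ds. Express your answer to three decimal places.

-0.111

Δs = (1.5 − (-2.5))/6 = 2/3.
Left endpoints: -2.5, -11/6, -7/6, -0.5, 1/6, 5/6.
f(-2.5) = 2.75, f(-11/6) = -23/12, f(-7/6) = -47/12, f(-0.5) = -3.25, f(1/6) = 1/12, f(5/6) = 73/12.
Sum = Δs · [f(-2.5) + f(-11/6) + f(-7/6) + ...].
Sum ≈ -0.111.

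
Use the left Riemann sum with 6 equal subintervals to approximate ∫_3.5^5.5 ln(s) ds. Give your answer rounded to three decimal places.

Δs = (5.5 − 3.5)/6 = 1/3.
Left endpoints: 3.5, 23/6, 25/6, 4.5, 29/6, 31/6.
f(3.5) ≈ 1.253, f(23/6) ≈ 1.344, f(25/6) ≈ 1.427, f(4.5) ≈ 1.504, f(29/6) ≈ 1.576, f(31/6) ≈ 1.642.
Sum = Δs · [f(3.5) + f(23/6) + f(25/6) + ...].
Sum ≈ 2.915.

2.915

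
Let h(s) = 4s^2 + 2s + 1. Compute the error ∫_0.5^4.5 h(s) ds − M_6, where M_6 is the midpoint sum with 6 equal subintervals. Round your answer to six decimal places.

0.592593

Exact integral: ∫_0.5^4.5 h(s) ds ≈ 145.33333333.
M_6 ≈ 144.74074074.
Error ≈ 145.33333333 − 144.74074074 ≈ 0.592593.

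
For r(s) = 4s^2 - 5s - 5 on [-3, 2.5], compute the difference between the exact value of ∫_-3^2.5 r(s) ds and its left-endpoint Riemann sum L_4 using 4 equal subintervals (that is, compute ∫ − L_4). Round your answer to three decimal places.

-33.401

Exact integral: ∫_-3^2.5 r(s) ds ≈ 36.20833.
L_4 = 69.609375.
Error ≈ 36.20833 − 69.609375 ≈ -33.401.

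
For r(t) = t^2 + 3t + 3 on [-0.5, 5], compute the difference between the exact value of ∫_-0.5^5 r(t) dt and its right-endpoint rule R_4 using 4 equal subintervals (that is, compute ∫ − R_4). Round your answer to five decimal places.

Exact integral: ∫_-0.5^5 r(t) dt ≈ 95.3333333.
R_4 = 125.42578125.
Error ≈ 95.3333333 − 125.42578125 ≈ -30.09245.

-30.09245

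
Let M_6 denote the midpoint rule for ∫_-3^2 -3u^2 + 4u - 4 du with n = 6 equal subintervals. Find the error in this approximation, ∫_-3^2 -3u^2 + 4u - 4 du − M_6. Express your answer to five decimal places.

-0.86806

Exact integral: ∫_-3^2 f(u) du = -65.
M_6 ≈ -64.1319444.
Error ≈ -65 − (-64.1319444) ≈ -0.86806.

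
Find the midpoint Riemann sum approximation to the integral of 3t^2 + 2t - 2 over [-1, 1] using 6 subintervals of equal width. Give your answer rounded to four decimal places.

Δt = (1 − (-1))/6 = 1/3.
Midpoints: -5/6, -0.5, -1/6, 1/6, 0.5, 5/6.
f(-5/6) = -19/12, f(-0.5) = -2.25, f(-1/6) = -2.25, f(1/6) = -19/12, f(0.5) = -0.25, f(5/6) = 1.75.
Sum = Δt · [f(-5/6) + f(-0.5) + f(-1/6) + ...].
Sum ≈ -2.0556.

-2.0556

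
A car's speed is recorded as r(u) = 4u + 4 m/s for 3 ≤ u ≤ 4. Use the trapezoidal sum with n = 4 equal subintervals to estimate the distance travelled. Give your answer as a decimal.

18

Δu = (4 − 3)/4 = 0.25.
r(3) = 16, r(3.25) = 17, r(3.5) = 18, r(3.75) = 19, r(4) = 20.
T_4 = (Δu/2)·[r(u_0) + 2r(u_1) + 2r(u_2) + 2r(u_3) + r(u_4)].
Sum = 18.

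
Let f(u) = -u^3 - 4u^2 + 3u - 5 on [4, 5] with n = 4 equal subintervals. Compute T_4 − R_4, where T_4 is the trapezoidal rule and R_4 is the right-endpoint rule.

T_4 = -165.265625.
R_4 = -177.015625.
T_4 − R_4 = 11.75.

11.75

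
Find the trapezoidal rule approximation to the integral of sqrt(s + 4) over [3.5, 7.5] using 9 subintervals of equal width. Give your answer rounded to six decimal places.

12.305289

Δs = (7.5 − 3.5)/9 = 4/9.
f(3.5) ≈ 2.738613, f(71/18) ≈ 2.818589, f(79/18) ≈ 2.896358, f(29/6) ≈ 2.972092, f(95/18) ≈ 3.045944, f(103/18) ≈ 3.118048, f(37/6) ≈ 3.188521, f(119/18) ≈ 3.257470, f(127/18) ≈ 3.324990, f(7.5) ≈ 3.391165.
T_9 = (Δs/2)·[f(s_0) + 2f(s_1) + ... + 2f(s_{8}) + f(s_9)].
Sum ≈ 12.305289.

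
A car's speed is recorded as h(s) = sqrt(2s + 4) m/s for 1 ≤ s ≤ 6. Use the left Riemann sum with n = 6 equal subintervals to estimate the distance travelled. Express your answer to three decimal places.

15.779

Δs = (6 − 1)/6 = 5/6.
Left endpoints: 1, 11/6, 8/3, 3.5, 13/3, 31/6.
h(1) ≈ 2.449, h(11/6) ≈ 2.769, h(8/3) ≈ 3.055, h(3.5) ≈ 3.317, h(13/3) ≈ 3.559, h(31/6) ≈ 3.786.
Sum = Δs · [h(1) + h(11/6) + h(8/3) + ...].
Sum ≈ 15.779.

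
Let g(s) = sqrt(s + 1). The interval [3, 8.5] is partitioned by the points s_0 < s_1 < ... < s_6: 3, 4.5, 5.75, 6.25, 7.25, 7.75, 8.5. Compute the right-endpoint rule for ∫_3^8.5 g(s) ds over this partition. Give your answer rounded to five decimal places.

14.77465

Subinterval widths: 1.5, 1.25, 0.5, 1, 0.5, 0.75.
Right endpoints: 4.5, 5.75, 6.25, 7.25, 7.75, 8.5.
g(4.5) ≈ 2.34521, g(5.75) ≈ 2.59808, g(6.25) ≈ 2.69258, g(7.25) ≈ 2.87228, g(7.75) ≈ 2.95804, g(8.5) ≈ 3.08221.
Sum = Σ Δs_i · g(s_i).
Sum ≈ 14.77465.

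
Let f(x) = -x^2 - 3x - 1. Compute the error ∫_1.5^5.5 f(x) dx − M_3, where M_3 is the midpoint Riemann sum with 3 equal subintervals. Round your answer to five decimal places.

Exact integral: ∫_1.5^5.5 f(x) dx ≈ -100.3333333.
M_3 ≈ -99.7407407.
Error ≈ -100.3333333 − (-99.7407407) ≈ -0.59259.

-0.59259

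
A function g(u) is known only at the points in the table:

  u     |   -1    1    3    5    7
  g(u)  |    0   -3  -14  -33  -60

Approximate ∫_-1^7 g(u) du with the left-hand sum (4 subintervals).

Δu = 2.
Sum = 2·[0 + (-3) + (-14) + (-33)] = -100.

-100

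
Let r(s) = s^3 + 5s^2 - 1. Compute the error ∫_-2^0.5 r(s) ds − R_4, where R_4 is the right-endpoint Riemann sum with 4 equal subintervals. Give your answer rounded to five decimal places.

Exact integral: ∫_-2^0.5 r(s) ds ≈ 7.0572917.
R_4 ≈ 4.1845703.
Error ≈ 7.0572917 − 4.1845703 ≈ 2.87272.

2.87272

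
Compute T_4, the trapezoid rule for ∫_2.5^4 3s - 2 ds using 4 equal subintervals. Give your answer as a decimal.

Δs = (4 − 2.5)/4 = 0.375.
f(2.5) = 5.5, f(2.875) = 6.625, f(3.25) = 7.75, f(3.625) = 8.875, f(4) = 10.
T_4 = (Δs/2)·[f(s_0) + 2f(s_1) + 2f(s_2) + 2f(s_3) + f(s_4)].
Sum = 11.625.

11.625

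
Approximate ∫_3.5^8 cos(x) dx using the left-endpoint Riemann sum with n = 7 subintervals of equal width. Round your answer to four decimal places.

Δx = (8 − 3.5)/7 = 9/14.
Left endpoints: 3.5, 29/7, 67/14, 38/7, 85/14, 47/7, 103/14.
f(3.5) ≈ -0.9365, f(29/7) ≈ -0.5392, f(67/14) ≈ 0.0733, f(38/7) ≈ 0.6565, f(85/14) ≈ 0.9777, f(47/7) ≈ 0.9085, f(103/14) ≈ 0.4766.
Sum = Δx · [f(3.5) + f(29/7) + f(67/14) + ...].
Sum ≈ 1.0394.

1.0394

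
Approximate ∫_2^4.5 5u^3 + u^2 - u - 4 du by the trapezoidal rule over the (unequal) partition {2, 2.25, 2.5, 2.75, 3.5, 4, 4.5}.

508.35546875

Subinterval widths: 0.25, 0.25, 0.25, 0.75, 0.5, 0.5.
f(2) = 38, f(2.25) = 55.765625, f(2.5) = 77.875, f(2.75) = 104.796875, f(3.5) = 219.125, f(4) = 328, f(4.5) = 467.375.
On each subinterval the trapezoid contributes (Δu_i/2)·[f(u_{i-1}) + f(u_i)].
Sum = 508.35546875.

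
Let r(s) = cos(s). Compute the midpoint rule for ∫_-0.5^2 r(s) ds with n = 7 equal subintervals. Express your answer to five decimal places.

Δs = (2 − (-0.5))/7 = 5/14.
Midpoints: -9/28, 1/28, 11/28, 0.75, 31/28, 41/28, 51/28.
r(-9/28) ≈ 0.94879, r(1/28) ≈ 0.99936, r(11/28) ≈ 0.92382, r(0.75) ≈ 0.73169, r(31/28) ≈ 0.44722, r(41/28) ≈ 0.10631, r(51/28) ≈ -0.24802.
Sum = Δs · [r(-9/28) + r(1/28) + r(11/28) + ...].
Sum ≈ 1.39613.

1.39613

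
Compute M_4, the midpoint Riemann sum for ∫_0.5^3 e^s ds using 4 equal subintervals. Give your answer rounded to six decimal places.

Δs = (3 − 0.5)/4 = 0.625.
Midpoints: 0.8125, 1.4375, 2.0625, 2.6875.
f(0.8125) ≈ 2.253535, f(1.4375) ≈ 4.210157, f(2.0625) ≈ 7.865609, f(2.6875) ≈ 14.694893.
Sum = Δs · [f(0.8125) + f(1.4375) + f(2.0625) + f(2.6875)].
Sum ≈ 18.140121.

18.140121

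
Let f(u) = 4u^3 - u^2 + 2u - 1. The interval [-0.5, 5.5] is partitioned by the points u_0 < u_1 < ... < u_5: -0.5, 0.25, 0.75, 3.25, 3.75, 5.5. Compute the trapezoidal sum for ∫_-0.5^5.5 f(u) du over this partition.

992.859375

Subinterval widths: 0.75, 0.5, 2.5, 0.5, 1.75.
f(-0.5) = -2.75, f(0.25) = -0.5, f(0.75) = 1.625, f(3.25) = 132.25, f(3.75) = 203.375, f(5.5) = 645.25.
On each subinterval the trapezoid contributes (Δu_i/2)·[f(u_{i-1}) + f(u_i)].
Sum = 992.859375.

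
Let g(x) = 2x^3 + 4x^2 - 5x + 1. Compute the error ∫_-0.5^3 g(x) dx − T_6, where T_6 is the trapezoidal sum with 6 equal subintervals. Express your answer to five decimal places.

-2.28270

Exact integral: ∫_-0.5^3 g(x) dx ≈ 58.2604167.
T_6 ≈ 60.5431134.
Error ≈ 58.2604167 − 60.5431134 ≈ -2.28270.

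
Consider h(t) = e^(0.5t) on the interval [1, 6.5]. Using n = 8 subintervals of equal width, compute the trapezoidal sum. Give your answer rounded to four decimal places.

48.7577

Δt = (6.5 − 1)/8 = 0.6875.
h(1) ≈ 1.6487, h(1.6875) ≈ 2.3251, h(2.375) ≈ 3.2789, h(3.0625) ≈ 4.6240, h(3.75) ≈ 6.5208, h(4.4375) ≈ 9.1958, h(5.125) ≈ 12.9682, h(5.8125) ≈ 18.2881, h(6.5) ≈ 25.7903.
T_8 = (Δt/2)·[h(t_0) + 2h(t_1) + ... + 2h(t_{7}) + h(t_8)].
Sum ≈ 48.7577.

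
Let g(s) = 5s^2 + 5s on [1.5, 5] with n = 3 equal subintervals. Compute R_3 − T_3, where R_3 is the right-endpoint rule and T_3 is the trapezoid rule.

R_3 ≈ 340.115741.
T_3 ≈ 263.553241.
R_3 − T_3 = 76.5625.

76.5625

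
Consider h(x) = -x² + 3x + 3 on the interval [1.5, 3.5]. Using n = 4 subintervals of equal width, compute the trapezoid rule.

7.75

Δx = (3.5 − 1.5)/4 = 0.5.
h(1.5) = 5.25, h(2) = 5, h(2.5) = 4.25, h(3) = 3, h(3.5) = 1.25.
T_4 = (Δx/2)·[h(x_0) + 2h(x_1) + 2h(x_2) + 2h(x_3) + h(x_4)].
Sum = 7.75.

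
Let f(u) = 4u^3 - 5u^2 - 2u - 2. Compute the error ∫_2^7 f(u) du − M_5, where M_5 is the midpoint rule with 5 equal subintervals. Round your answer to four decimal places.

Exact integral: ∫_2^7 f(u) du ≈ 1771.666667.
M_5 = 1751.25.
Error ≈ 1771.666667 − 1751.25 ≈ 20.4167.

20.4167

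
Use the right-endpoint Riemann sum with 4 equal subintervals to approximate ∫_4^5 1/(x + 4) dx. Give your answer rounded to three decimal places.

Δx = (5 − 4)/4 = 0.25.
Right endpoints: 4.25, 4.5, 4.75, 5.
f(4.25) = 4/33, f(4.5) = 2/17, f(4.75) = 4/35, f(5) = 1/9.
Sum = Δx · [f(4.25) + f(4.5) + f(4.75) + f(5)].
Sum ≈ 0.116.

0.116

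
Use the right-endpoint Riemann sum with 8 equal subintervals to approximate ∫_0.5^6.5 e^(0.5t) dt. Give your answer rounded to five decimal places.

Δt = (6.5 − 0.5)/8 = 0.75.
Right endpoints: 1.25, 2, 2.75, 3.5, 4.25, 5, 5.75, 6.5.
f(1.25) ≈ 1.86825, f(2) ≈ 2.71828, f(2.75) ≈ 3.95508, f(3.5) ≈ 5.75460, f(4.25) ≈ 8.37290, f(5) ≈ 12.18249, f(5.75) ≈ 17.72542, f(6.5) ≈ 25.79034.
Sum = Δt · [f(1.25) + f(2) + f(2.75) + ...].
Sum ≈ 58.77552.

58.77552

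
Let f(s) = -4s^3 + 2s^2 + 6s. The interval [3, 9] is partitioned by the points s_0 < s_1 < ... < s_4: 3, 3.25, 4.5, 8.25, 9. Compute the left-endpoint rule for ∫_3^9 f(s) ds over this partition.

-2797.9375

Subinterval widths: 0.25, 1.25, 3.75, 0.75.
Left endpoints: 3, 3.25, 4.5, 8.25.
f(3) = -72, f(3.25) = -96.6875, f(4.5) = -297, f(8.25) = -2060.4375.
Sum = Σ Δs_i · f(s_i).
Sum = -2797.9375.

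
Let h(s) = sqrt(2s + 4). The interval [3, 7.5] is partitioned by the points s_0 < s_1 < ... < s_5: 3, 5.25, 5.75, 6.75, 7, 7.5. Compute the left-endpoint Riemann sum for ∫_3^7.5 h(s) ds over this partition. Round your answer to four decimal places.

Subinterval widths: 2.25, 0.5, 1, 0.25, 0.5.
Left endpoints: 3, 5.25, 5.75, 6.75, 7.
h(3) ≈ 3.1623, h(5.25) ≈ 3.8079, h(5.75) ≈ 3.9370, h(6.75) ≈ 4.1833, h(7) ≈ 4.2426.
Sum = Σ Δs_i · h(s_i).
Sum ≈ 16.1232.

16.1232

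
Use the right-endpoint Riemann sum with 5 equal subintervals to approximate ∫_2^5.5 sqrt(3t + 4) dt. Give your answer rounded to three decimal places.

14.071

Δt = (5.5 − 2)/5 = 0.7.
Right endpoints: 2.7, 3.4, 4.1, 4.8, 5.5.
f(2.7) ≈ 3.479, f(3.4) ≈ 3.768, f(4.1) ≈ 4.037, f(4.8) ≈ 4.290, f(5.5) ≈ 4.528.
Sum = Δt · [f(2.7) + f(3.4) + f(4.1) + f(4.8) + f(5.5)].
Sum ≈ 14.071.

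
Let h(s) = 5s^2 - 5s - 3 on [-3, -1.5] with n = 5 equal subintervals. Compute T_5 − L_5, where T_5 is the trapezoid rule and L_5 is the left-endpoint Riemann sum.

T_5 = 51.8625.
L_5 = 58.05.
T_5 − L_5 = -6.1875.

-6.1875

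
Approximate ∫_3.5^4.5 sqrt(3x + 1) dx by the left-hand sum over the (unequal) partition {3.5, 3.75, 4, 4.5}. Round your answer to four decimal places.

3.5256

Subinterval widths: 0.25, 0.25, 0.5.
Left endpoints: 3.5, 3.75, 4.
f(3.5) ≈ 3.3912, f(3.75) ≈ 3.5000, f(4) ≈ 3.6056.
Sum = Σ Δx_i · f(x_i).
Sum ≈ 3.5256.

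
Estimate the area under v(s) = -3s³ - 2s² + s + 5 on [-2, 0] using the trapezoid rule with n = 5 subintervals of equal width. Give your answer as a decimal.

15.04

Δs = (0 − (-2))/5 = 0.4.
v(-2) = 19, v(-1.6) = 10.568, v(-1.2) = 6.104, v(-0.8) = 4.456, v(-0.4) = 4.472, v(0) = 5.
T_5 = (Δs/2)·[v(s_0) + 2v(s_1) + ... + 2v(s_{4}) + v(s_5)].
Sum = 15.04.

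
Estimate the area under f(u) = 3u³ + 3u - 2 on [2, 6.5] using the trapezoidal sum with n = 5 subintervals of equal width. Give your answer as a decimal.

1398.40875

Δu = (6.5 − 2)/5 = 0.9.
f(2) = 28, f(2.9) = 79.867, f(3.8) = 174.016, f(4.7) = 323.569, f(5.6) = 541.648, f(6.5) = 841.375.
T_5 = (Δu/2)·[f(u_0) + 2f(u_1) + ... + 2f(u_{4}) + f(u_5)].
Sum = 1398.40875.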